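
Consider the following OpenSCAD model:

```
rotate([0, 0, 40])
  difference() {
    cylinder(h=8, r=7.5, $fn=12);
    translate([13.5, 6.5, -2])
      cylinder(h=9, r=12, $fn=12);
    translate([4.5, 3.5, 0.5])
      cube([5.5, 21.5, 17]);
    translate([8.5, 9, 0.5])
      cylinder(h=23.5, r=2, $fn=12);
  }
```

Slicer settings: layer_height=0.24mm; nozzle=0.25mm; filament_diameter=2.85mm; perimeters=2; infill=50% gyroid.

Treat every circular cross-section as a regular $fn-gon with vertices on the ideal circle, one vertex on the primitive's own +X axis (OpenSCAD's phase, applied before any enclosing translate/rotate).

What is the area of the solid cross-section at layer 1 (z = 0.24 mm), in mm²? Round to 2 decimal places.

137.33 mm²

At z = 0.24 mm: the r=7.5 cylinder gives a regular 12-gon of circumradius 7.5 (constant along its height) (area = (12/2)·7.500²·sin(360°/12) = 168.75 mm²); the r=12 cylinder at (13.5, 6.5) gives a regular 12-gon of circumradius 12 (constant along its height) (area = (12/2)·12.000²·sin(360°/12) = 432.00 mm²); the cube at (4.5, 3.5) is absent (z outside [0.5, 17.5]); the cylinder at (8.5, 9) is absent (z outside [0.5, 24]); Taking the first minus the rest: starting from the r=7.5 cylinder (168.75 mm²), the r=12 cylinder at (13.5, 6.5) partially overlaps it — only the 31.42 mm² overlap (of its 432.00 mm²) is removed, clipping the outline — area = 137.33 mm²; (rotated 40° about Z; rotation is an isometry so areas/perimeters/island counts are preserved). Overall, the cross-section is a single solid region. Net area = 137.33 mm².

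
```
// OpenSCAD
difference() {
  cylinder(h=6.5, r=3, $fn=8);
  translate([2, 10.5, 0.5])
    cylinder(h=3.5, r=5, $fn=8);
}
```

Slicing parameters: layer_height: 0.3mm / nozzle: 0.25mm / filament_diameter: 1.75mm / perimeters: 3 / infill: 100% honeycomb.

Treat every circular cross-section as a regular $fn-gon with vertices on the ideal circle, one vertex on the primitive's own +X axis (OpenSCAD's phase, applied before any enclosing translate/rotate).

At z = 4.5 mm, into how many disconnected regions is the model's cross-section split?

At z = 4.5 mm: the r=3 cylinder contributes a regular 8-gon of circumradius 3; the cylinder at (2, 10.5) is absent (z outside [0.5, 4]); After the difference (first − rest): none of the subtracted shapes is present at this height, so the r=3 cylinder is unchanged — 1 connected region. The result has 1 disconnected region.

1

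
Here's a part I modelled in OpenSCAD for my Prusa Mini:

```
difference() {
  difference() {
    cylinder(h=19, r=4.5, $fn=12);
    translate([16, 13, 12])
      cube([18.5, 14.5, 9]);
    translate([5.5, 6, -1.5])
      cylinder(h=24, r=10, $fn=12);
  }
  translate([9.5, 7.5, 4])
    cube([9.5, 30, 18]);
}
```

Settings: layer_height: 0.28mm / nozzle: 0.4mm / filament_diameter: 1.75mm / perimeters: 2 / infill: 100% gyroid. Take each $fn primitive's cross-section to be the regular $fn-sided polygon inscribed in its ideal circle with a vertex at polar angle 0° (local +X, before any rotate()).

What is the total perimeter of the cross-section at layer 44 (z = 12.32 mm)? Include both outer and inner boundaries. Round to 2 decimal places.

At z = 12.32 mm: the r=4.5 cylinder gives a regular 12-gon of circumradius 4.5 (constant along its height) (perimeter = 2·12·4.500·sin(180°/12) = 27.95 mm); the cube at (16, 13) is present — its section is the full 18.5×14.5 rectangle (perimeter 66.00 mm); the r=10 cylinder at (5.5, 6) gives a regular 12-gon of circumradius 10 (constant along its height) (perimeter = 2·12·10.000·sin(180°/12) = 62.12 mm); Subtracting the remaining from the first: starting from the r=4.5 cylinder, the 18.5×14.5 cube at (16, 13) misses the remaining region (no effect); the r=10 cylinder at (5.5, 6) partially overlaps it — only the 41.80 mm² overlap (of its 300.00 mm²) is removed, clipping the outline — boundary = 22.19 mm; the cube at (9.5, 7.5) is present — its section is the full 9.5×30 rectangle (perimeter 79.00 mm); Subtracting the remaining from the first: starting from the result so far, the 9.5×30 cube at (9.5, 7.5) misses the remaining region (no effect) — boundary = 22.19 mm. Overall, the cross-section is a single solid region. Total boundary length (outer) = 22.19 mm.

22.19 mm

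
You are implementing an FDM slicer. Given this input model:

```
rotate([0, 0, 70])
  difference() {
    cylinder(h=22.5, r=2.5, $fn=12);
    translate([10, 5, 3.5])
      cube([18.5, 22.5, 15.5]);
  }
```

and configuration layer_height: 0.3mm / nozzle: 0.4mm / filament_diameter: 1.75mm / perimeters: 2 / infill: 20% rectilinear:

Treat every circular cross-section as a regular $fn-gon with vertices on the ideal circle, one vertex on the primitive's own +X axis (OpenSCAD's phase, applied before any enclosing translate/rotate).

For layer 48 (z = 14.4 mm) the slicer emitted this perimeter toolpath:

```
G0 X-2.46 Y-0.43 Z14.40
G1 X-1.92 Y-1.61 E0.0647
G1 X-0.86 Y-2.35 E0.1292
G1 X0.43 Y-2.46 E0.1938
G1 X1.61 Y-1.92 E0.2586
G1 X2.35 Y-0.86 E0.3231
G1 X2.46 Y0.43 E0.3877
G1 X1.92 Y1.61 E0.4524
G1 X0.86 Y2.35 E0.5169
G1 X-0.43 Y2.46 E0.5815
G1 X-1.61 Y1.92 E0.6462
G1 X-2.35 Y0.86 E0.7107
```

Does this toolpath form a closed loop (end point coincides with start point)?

no

Start point (G0): (-2.46, -0.43). End point (last G1): the path does not return to the start — open.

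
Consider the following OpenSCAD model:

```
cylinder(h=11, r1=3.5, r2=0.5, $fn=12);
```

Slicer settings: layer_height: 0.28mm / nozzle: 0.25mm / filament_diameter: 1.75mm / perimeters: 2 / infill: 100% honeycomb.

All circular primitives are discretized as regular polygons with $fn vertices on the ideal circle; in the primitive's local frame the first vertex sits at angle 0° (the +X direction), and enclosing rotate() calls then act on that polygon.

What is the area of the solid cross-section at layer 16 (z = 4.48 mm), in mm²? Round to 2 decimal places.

15.57 mm²

At z = 4.48 mm: the cone contributes a regular 12-gon of circumradius 2.278 (interpolated between r1=3.5 and r2=0.5 at t=0.407) (area = (12/2)·2.278²·sin(360°/12) = 15.57 mm²). Overall, the cross-section is a single solid region. Net area = 15.57 mm².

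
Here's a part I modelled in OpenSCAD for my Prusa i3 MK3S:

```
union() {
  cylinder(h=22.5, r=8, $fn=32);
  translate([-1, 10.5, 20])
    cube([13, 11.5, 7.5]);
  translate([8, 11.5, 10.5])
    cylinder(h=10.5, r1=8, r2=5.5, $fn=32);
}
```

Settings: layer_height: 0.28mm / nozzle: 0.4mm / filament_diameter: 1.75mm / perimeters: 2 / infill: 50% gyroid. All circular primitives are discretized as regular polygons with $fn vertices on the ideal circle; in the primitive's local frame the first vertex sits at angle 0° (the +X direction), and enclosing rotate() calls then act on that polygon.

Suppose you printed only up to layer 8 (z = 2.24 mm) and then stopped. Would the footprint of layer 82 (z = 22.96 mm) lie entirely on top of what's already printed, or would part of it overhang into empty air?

Compare the two slices. At z = 2.24: the r=8 cylinder gives a regular 32-gon of circumradius 8 (constant along its height) (area = (32/2)·8.000²·sin(360°/32) = 199.77 mm²); the cube at (-1, 10.5) does not reach this height (z outside [20, 27.5]); the cone at (8, 11.5) is absent (z outside [10.5, 21]); Merging all regions: only the r=8 cylinder is present, so the union is just that shape — area = 199.77 mm². At z = 22.96: the cylinder is absent (z outside [0, 22.5]); the cube at (-1, 10.5) (footprint 13×11.5) is included at this height (area 149.50 mm²); the cone at (8, 11.5) is not intersected at this z (z outside [10.5, 21]); Combining (union): only the 13×11.5 cube at (-1, 10.5) is present, so the union is just that shape — area = 149.50 mm². Checking containment: at z = 22.96 the cross-section extends beyond the z = 2.24 cross-section by about 149.50 mm².

part overhangs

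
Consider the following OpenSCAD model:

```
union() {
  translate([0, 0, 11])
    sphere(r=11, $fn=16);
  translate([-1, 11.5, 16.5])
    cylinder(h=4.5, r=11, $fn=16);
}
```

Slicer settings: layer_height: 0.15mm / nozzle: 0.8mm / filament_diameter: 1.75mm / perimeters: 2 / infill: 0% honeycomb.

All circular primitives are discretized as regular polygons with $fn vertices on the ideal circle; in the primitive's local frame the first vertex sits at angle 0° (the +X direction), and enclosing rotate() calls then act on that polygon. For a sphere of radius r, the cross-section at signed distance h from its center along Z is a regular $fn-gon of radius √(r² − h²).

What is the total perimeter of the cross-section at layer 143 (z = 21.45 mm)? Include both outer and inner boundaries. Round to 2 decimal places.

21.44 mm

At z = 21.45 mm: the sphere: section is a regular 16-gon, circumradius = √(r²−h²) = √(11²−10.45²) = 3.435 (perimeter = 2·16·3.435·sin(180°/16) = 21.44 mm); the cylinder at (-1, 11.5) does not reach this height (z outside [16.5, 21]); Merging all regions: only the r=11 sphere is present, so the union is just that shape — boundary = 21.44 mm. Overall, the cross-section is a single solid region. Total boundary length (outer) = 21.44 mm.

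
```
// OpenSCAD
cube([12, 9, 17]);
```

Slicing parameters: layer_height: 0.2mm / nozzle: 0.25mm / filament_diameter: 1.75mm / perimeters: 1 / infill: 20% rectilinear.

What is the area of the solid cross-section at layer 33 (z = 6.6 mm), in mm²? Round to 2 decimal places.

At z = 6.6 mm: the 12×9 cube contributes its full rectangle (area 108.00 mm²). Overall, the cross-section is a single solid region. Net area = 108.00 mm².

108.00 mm²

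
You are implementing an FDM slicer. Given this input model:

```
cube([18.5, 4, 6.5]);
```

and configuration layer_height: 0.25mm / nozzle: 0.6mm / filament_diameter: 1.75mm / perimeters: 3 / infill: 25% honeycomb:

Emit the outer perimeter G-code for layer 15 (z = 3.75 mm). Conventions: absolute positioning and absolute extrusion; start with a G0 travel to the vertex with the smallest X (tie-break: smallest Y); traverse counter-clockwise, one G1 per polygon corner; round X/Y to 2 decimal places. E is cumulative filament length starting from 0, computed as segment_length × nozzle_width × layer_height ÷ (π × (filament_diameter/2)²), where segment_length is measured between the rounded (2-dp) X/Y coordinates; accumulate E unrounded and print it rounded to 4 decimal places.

G0 X0.00 Y0.00 Z3.75
G1 X18.50 Y0.00 E1.1537
G1 X18.50 Y4.00 E1.4032
G1 X0.00 Y4.00 E2.5569
G1 X0.00 Y0.00 E2.8063

At z = 3.75 mm: the cube is present — its section is the full 18.5×4 rectangle. The outline is a single polygon with 4 vertices. Extrusion per mm of travel: 0.6 × 0.25 / (π × 0.875²) = 0.062363. Accumulating E over each segment gives final E = 2.8063.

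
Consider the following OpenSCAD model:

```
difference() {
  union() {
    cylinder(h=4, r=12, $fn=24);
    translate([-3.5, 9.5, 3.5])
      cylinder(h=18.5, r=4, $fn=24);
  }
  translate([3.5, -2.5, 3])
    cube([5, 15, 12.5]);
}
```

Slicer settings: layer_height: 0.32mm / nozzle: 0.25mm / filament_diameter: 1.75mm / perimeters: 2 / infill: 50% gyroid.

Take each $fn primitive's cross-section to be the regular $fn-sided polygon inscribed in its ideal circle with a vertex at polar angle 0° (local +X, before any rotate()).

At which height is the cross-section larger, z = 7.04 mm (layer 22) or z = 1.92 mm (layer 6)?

layer 6 (z = 1.92 mm)

Layer 22 (z = 7.04): the cylinder does not reach this height (z outside [0, 4]); the r=4 cylinder at (-3.5, 9.5) contributes a regular 24-gon of circumradius 4 (area = (24/2)·4.000²·sin(360°/24) = 49.69 mm²); Combining (union): only the r=4 cylinder at (-3.5, 9.5) is present, so the union is just that shape — area = 49.69 mm²; the cube at (3.5, -2.5) (footprint 5×15) is included at this height (area 75.00 mm²); After the difference (first − rest): starting from the result so far (49.69 mm²), the 5×15 cube at (3.5, -2.5) misses the remaining region (no effect) — area = 49.69 mm². So its area = 49.69 mm². Layer 6 (z = 1.92): the r=12 cylinder gives a regular 24-gon of circumradius 12 (constant along its height) (area = (24/2)·12.000²·sin(360°/24) = 447.24 mm²); the cylinder at (-3.5, 9.5) is not intersected at this z (z outside [3.5, 22]); Merging all regions: only the r=12 cylinder is present, so the union is just that shape — area = 447.24 mm²; the cube at (3.5, -2.5) is not intersected at this z (z outside [3, 15.5]); After the difference (first − rest): none of the subtracted shapes is present at this height, so that combined region is unchanged — area = 447.24 mm². So its area = 447.24 mm². Layer 6 is larger (447.24 vs 49.69 mm²).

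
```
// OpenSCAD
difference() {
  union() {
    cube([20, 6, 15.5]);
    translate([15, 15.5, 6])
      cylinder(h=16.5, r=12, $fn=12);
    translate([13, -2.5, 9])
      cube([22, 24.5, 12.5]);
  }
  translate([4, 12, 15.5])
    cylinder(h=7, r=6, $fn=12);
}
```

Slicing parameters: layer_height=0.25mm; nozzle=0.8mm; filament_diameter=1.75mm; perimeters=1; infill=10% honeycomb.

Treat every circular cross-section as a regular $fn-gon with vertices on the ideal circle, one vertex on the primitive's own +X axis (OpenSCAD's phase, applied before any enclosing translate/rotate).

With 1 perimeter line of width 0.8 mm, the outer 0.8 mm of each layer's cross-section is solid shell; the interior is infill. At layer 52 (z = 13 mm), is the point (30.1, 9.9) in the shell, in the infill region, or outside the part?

infill

At z = 13 mm: the cube is present — its section is the full 20×6 rectangle; the r=12 cylinder at (15, 15.5) gives a regular 12-gon of circumradius 12 (constant along its height); the cube at (13, -2.5) (footprint 22×24.5) is included at this height; Combining (union): the regions partially overlap (shared area 264.82 mm²), so overlapping operands fuse into one piece — 1 connected region; the cylinder at (4, 12) does not reach this height (z outside [15.5, 22.5]); Subtracting the remaining from the first: none of the subtracted shapes is present at this height, so that combined region is unchanged — 1 connected region. Overall, the cross-section is a single solid region. The nearest boundary edge runs (35.00, 22.00)→(35.00, -2.50); distance from the point to it = 4.90 mm. The point is inside the cross-section and 4.90 mm from the nearest boundary — more than the 0.8 mm shell width (1 × 0.8), so it's in the infill interior.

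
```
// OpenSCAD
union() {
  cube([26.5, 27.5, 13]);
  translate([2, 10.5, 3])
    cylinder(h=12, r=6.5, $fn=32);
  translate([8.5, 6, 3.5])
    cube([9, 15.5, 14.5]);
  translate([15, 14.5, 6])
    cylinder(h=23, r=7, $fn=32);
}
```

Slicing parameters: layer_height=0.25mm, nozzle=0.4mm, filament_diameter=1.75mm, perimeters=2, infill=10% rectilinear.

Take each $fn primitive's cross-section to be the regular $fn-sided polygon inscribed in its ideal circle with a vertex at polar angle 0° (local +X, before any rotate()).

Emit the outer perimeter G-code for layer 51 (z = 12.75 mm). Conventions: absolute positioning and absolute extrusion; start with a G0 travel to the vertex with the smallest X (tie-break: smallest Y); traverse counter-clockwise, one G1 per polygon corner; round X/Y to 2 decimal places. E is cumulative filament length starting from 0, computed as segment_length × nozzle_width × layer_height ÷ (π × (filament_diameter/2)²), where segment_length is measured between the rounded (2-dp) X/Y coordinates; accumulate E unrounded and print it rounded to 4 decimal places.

G0 X-4.50 Y10.50 Z12.75
G1 X-4.38 Y9.23 E0.0530
G1 X-4.01 Y8.01 E0.1060
G1 X-3.40 Y6.89 E0.1591
G1 X-2.60 Y5.90 E0.2120
G1 X-1.61 Y5.10 E0.2649
G1 X-0.49 Y4.49 E0.3179
G1 X0.00 Y4.35 E0.3391
G1 X0.00 Y0.00 E0.5200
G1 X26.50 Y0.00 E1.6217
G1 X26.50 Y27.50 E2.7650
G1 X0.00 Y27.50 E3.8668
G1 X0.00 Y16.65 E4.3179
G1 X-0.49 Y16.51 E4.3390
G1 X-1.61 Y15.90 E4.3921
G1 X-2.60 Y15.10 E4.4450
G1 X-3.40 Y14.11 E4.4979
G1 X-4.01 Y12.99 E4.5509
G1 X-4.38 Y11.77 E4.6039
G1 X-4.50 Y10.50 E4.6570

At z = 12.75 mm: the 26.5×27.5 cube contributes its full rectangle; the r=6.5 cylinder at (2, 10.5) contributes a regular 32-gon of circumradius 6.5; the cube at (8.5, 6) (footprint 9×15.5) is included at this height; the r=7 cylinder at (15, 14.5) contributes a regular 32-gon of circumradius 7; Combining (union): the regions partially overlap (shared area 383.89 mm²), so overlapping operands fuse into one piece — 1 connected region. The outline is a single polygon with 19 vertices. Extrusion per mm of travel: 0.4 × 0.25 / (π × 0.875²) = 0.041575. Accumulating E over each segment gives final E = 4.6570.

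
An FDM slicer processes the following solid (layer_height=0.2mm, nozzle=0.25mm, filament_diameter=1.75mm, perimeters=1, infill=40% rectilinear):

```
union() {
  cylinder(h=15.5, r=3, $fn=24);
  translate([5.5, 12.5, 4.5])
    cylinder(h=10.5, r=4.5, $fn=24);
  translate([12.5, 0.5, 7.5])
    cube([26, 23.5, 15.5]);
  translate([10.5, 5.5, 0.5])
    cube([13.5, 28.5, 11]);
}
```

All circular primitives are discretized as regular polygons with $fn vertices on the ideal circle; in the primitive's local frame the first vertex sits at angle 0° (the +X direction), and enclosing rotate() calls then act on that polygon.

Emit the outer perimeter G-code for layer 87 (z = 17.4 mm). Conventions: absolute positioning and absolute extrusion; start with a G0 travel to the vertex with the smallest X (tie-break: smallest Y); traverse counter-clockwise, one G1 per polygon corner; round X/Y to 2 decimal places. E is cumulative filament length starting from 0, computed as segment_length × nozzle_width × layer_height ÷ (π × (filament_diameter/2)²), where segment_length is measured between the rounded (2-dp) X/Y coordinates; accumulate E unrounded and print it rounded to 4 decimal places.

At z = 17.4 mm: the cylinder is absent (z outside [0, 15.5]); the cylinder at (5.5, 12.5) is not intersected at this z (z outside [4.5, 15]); the cube at (12.5, 0.5) (footprint 26×23.5) is included at this height; the cube at (10.5, 5.5) is not intersected at this z (z outside [0.5, 11.5]); Combining (union): only the 26×23.5 cube at (12.5, 0.5) is present, so the union is just that shape — 1 connected region. The outline is a single polygon with 4 vertices. Extrusion per mm of travel: 0.25 × 0.2 / (π × 0.875²) = 0.020788. Accumulating E over each segment gives final E = 2.0580.

G0 X12.50 Y0.50 Z17.40
G1 X38.50 Y0.50 E0.5405
G1 X38.50 Y24.00 E1.0290
G1 X12.50 Y24.00 E1.5695
G1 X12.50 Y0.50 E2.0580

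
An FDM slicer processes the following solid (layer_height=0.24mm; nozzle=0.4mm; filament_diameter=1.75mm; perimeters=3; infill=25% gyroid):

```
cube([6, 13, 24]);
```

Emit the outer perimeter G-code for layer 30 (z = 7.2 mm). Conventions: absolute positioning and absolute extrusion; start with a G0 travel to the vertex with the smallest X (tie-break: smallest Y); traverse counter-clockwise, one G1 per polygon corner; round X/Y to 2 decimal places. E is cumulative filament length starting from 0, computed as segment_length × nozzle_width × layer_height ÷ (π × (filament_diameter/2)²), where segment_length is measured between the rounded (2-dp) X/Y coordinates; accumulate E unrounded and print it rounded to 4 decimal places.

At z = 7.2 mm: the cube is present — its section is the full 6×13 rectangle. The outline is a single polygon with 4 vertices. Extrusion per mm of travel: 0.4 × 0.24 / (π × 0.875²) = 0.039912. Accumulating E over each segment gives final E = 1.5167.

G0 X0.00 Y0.00 Z7.20
G1 X6.00 Y0.00 E0.2395
G1 X6.00 Y13.00 E0.7583
G1 X0.00 Y13.00 E0.9978
G1 X0.00 Y0.00 E1.5167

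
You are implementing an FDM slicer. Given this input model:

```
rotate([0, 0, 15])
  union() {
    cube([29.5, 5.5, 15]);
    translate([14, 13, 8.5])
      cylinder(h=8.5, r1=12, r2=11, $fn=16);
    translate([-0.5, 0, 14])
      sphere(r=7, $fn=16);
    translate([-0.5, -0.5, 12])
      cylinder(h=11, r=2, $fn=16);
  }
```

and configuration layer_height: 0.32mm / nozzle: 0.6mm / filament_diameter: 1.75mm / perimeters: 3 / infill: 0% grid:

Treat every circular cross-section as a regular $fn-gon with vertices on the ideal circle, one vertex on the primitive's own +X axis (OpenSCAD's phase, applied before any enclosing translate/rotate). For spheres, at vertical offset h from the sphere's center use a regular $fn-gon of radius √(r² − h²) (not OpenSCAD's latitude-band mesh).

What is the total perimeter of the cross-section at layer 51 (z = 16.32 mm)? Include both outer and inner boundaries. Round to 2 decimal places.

At z = 16.32 mm: the cube does not reach this height (z outside [0, 15]); the cone at (14, 13) (r1=12→r2=11) has section circumradius 11.080 here — a regular 16-gon (perimeter = 2·16·11.080·sin(180°/16) = 69.17 mm); the sphere at (-0.5, 0): section is a regular 16-gon, circumradius = √(r²−h²) = √(7²−2.32²) = 6.604 (perimeter = 2·16·6.604·sin(180°/16) = 41.23 mm); the cylinder at (-0.5, -0.5): section is a regular 16-gon, circumradius r=2 (perimeter = 2·16·2.000·sin(180°/16) = 12.49 mm); Taking the union: the regions partially overlap (shared area 12.25 mm²), so the edge portions inside another operand are dropped and the merged outline is re-measured after clipping — boundary = 110.40 mm; (whole slice rotated 15° about Z — lengths, areas and connectivity unchanged). Overall, the cross-section has 2 separate islands. Total boundary length (outer) = 110.40 mm.

110.40 mm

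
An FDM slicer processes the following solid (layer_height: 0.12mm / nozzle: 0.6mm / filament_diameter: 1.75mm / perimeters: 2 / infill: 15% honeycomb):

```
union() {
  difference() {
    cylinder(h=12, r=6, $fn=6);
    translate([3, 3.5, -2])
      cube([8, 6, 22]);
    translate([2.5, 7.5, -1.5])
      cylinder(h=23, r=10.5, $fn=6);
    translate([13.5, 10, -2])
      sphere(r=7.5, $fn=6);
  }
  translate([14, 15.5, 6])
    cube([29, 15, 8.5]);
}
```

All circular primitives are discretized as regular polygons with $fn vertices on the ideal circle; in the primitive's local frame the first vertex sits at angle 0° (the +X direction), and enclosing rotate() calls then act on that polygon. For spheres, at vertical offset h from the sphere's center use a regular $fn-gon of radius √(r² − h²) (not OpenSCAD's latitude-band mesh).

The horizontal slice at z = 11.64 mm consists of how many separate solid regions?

2

At z = 11.64 mm: the cylinder: section is a regular 6-gon, circumradius r=6; the cube at (3, 3.5) is present — its section is the full 8×6 rectangle; the cylinder at (2.5, 7.5): section is a regular 6-gon, circumradius r=10.5; the sphere at (13.5, 10) is not intersected at this z (|z−center|=13.640 > r=7.5); Subtracting the remaining from the first: starting from the r=6 cylinder, the 8×6 cube at (3, 3.5) partially overlaps it — only the 0.83 mm² overlap (of its 48.00 mm²) is removed, clipping the outline; the r=10.5 cylinder at (2.5, 7.5) partially overlaps it — only the 57.52 mm² overlap (of its 286.44 mm²) is removed, clipping the outline — 1 connected region; the cube at (14, 15.5) (footprint 29×15) is included at this height; Taking the union: the 2 present regions are separate (no shared area or edge), so areas and boundary lengths simply add and each stays a separate island — 2 connected regions. The result has 2 disconnected regions.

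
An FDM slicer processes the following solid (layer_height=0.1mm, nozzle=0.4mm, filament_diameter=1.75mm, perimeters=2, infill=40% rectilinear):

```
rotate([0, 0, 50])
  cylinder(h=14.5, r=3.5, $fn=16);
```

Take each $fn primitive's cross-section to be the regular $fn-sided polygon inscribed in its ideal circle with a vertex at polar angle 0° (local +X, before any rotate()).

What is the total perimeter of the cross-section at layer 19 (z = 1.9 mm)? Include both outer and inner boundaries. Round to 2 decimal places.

At z = 1.9 mm: the cylinder: section is a regular 16-gon, circumradius r=3.5 (perimeter = 2·16·3.500·sin(180°/16) = 21.85 mm); (rotated 50° about Z; rotation is an isometry so areas/perimeters/island counts are preserved). Overall, the cross-section is a single solid region. Total boundary length (outer) = 21.85 mm.

21.85 mm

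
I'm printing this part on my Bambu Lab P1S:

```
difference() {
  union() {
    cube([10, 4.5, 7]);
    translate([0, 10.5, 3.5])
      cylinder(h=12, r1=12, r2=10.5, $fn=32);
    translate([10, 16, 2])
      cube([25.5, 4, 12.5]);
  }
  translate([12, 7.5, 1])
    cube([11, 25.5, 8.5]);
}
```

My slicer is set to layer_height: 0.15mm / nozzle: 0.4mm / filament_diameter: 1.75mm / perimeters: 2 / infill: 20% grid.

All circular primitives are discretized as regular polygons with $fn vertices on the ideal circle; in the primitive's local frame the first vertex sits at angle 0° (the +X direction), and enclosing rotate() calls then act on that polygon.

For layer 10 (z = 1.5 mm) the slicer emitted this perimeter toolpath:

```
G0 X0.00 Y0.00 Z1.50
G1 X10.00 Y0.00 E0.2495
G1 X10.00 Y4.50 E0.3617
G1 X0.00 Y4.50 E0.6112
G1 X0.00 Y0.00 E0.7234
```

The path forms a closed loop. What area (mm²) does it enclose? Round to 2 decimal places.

Apply the shoelace formula to the sequence of (X, Y) vertices; enclosed area = 45.00 mm².

45.00 mm²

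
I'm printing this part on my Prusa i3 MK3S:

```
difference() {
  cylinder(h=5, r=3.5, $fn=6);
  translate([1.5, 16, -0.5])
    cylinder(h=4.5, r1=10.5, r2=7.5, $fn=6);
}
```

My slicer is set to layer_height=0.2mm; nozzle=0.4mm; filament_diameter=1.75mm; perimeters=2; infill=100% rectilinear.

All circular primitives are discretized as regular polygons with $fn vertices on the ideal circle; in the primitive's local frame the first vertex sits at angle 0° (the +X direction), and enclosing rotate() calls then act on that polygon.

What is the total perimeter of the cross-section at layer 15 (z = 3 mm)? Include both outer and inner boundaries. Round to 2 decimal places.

At z = 3 mm: the r=3.5 cylinder gives a regular 6-gon of circumradius 3.5 (constant along its height) (perimeter = 2·6·3.500·sin(180°/6) = 21.00 mm); the cone at (1.5, 16) (r1=10.5→r2=7.5) has section circumradius 8.167 here — a regular 6-gon (perimeter = 2·6·8.167·sin(180°/6) = 49.00 mm); Subtracting the remaining from the first: starting from the r=3.5 cylinder, the cone at (1.5, 16) misses the remaining region (no effect) — boundary = 21.00 mm. Overall, the cross-section is a single solid region. Total boundary length (outer) = 21.00 mm.

21.00 mm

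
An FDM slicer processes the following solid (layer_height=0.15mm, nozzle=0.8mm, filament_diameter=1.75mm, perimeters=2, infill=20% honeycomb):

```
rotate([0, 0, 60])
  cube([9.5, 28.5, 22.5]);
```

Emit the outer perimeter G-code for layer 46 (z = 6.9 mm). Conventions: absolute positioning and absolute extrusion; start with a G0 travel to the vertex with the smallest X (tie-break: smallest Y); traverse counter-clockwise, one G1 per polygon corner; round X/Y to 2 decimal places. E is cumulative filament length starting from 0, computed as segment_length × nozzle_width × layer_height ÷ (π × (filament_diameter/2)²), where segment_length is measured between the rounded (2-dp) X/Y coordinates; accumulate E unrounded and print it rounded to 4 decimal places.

At z = 6.9 mm: the cube (footprint 9.5×28.5) is included at this height; (rotated 60° about Z; rotation is an isometry so areas/perimeters/island counts are preserved). The outline is a single polygon with 4 vertices. Extrusion per mm of travel: 0.8 × 0.15 / (π × 0.875²) = 0.049890. Accumulating E over each segment gives final E = 3.7917.

G0 X-24.68 Y14.25 Z6.90
G1 X0.00 Y0.00 E1.4218
G1 X4.75 Y8.23 E1.8959
G1 X-19.93 Y22.48 E3.3177
G1 X-24.68 Y14.25 E3.7917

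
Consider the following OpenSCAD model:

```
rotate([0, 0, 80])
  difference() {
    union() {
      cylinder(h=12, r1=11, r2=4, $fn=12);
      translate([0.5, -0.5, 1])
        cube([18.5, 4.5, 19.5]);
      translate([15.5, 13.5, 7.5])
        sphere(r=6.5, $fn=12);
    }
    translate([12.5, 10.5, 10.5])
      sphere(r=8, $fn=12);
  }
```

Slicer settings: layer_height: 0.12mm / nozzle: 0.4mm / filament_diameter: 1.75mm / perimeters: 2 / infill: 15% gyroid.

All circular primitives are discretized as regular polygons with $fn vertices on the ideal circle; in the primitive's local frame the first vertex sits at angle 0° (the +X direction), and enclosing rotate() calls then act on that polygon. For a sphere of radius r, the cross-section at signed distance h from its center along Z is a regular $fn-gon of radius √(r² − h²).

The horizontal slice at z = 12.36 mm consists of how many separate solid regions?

2

At z = 12.36 mm: the cone is not intersected at this z (z outside [0, 12]); the cube at (0.5, -0.5) (footprint 18.5×4.5) is included at this height; the r=6.5 sphere at (15.5, 13.5) slices to a regular 12-gon of circumradius 4.316 (√(r²−h²) with h=4.86 from center); Merging all regions: the 2 present regions are separate (no shared area or edge), so areas and boundary lengths simply add and each stays a separate island — 2 connected regions; the sphere at (12.5, 10.5): section is a regular 12-gon, circumradius = √(r²−h²) = √(8²−1.86²) = 7.781; After the difference (first − rest): starting from that combined region, the r=8 sphere at (12.5, 10.5) partially overlaps it — only the 57.80 mm² overlap (of its 181.62 mm²) is removed, clipping the outline — 2 connected regions; (rotated 80° about Z; rotation is an isometry so areas/perimeters/island counts are preserved). The result has 2 disconnected regions.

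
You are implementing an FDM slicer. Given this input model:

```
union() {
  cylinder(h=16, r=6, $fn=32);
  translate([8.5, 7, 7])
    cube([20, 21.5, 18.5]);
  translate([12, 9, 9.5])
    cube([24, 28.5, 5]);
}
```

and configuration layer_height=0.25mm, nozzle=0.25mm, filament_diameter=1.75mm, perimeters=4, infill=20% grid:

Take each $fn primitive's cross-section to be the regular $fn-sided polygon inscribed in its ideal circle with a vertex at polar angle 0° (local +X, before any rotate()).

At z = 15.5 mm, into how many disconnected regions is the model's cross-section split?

2

At z = 15.5 mm: the r=6 cylinder contributes a regular 32-gon of circumradius 6; the cube at (8.5, 7) (footprint 20×21.5) is included at this height; the cube at (12, 9) is not intersected at this z (z outside [9.5, 14.5]); Combining (union): the 2 present regions are separate (no shared area or edge), so areas and boundary lengths simply add and each stays a separate island — 2 connected regions. The result has 2 disconnected regions.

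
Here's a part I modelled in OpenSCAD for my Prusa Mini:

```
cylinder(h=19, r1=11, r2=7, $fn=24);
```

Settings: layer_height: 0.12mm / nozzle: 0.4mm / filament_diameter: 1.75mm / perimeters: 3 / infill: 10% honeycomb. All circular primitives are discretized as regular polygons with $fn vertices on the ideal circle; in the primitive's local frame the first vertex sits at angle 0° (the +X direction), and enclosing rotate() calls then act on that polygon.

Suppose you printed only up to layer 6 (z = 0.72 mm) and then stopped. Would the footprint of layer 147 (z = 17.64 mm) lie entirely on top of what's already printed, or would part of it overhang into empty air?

Compare the two slices. At z = 0.72: the cone contributes a regular 24-gon of circumradius 10.848 (interpolated between r1=11 and r2=7 at t=0.038) (area = (24/2)·10.848²·sin(360°/24) = 365.52 mm²). At z = 17.64: the cone (r1=11→r2=7) has section circumradius 7.286 here — a regular 24-gon (area = (24/2)·7.286²·sin(360°/24) = 164.89 mm²). Checking containment: the cross-section at z = 17.64 is a subset of the cross-section at z = 0.72.

entirely on top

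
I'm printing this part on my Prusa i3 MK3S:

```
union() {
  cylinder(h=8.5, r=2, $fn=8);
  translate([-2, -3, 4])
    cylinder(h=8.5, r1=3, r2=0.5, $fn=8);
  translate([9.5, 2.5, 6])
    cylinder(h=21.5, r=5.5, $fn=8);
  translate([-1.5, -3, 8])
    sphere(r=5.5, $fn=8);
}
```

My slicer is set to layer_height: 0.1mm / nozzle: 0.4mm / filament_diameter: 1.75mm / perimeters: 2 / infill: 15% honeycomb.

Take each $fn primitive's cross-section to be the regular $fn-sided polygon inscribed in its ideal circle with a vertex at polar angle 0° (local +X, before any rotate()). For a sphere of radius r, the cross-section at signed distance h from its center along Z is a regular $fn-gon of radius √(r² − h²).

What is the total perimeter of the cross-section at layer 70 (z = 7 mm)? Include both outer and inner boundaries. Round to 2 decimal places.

66.95 mm

At z = 7 mm: the r=2 cylinder gives a regular 8-gon of circumradius 2 (constant along its height) (perimeter = 2·8·2.000·sin(180°/8) = 12.25 mm); the cone at (-2, -3) contributes a regular 8-gon of circumradius 2.118 (interpolated between r1=3 and r2=0.5 at t=0.353) (perimeter = 2·8·2.118·sin(180°/8) = 12.97 mm); the r=5.5 cylinder at (9.5, 2.5) gives a regular 8-gon of circumradius 5.5 (constant along its height) (perimeter = 2·8·5.500·sin(180°/8) = 33.68 mm); the r=5.5 sphere at (-1.5, -3) slices to a regular 8-gon of circumradius 5.408 (√(r²−h²) with h=1 from center) (perimeter = 2·8·5.408·sin(180°/8) = 33.11 mm); Combining (union): the regions partially overlap (shared area 23.66 mm²), so the edge portions inside another operand are dropped and the merged outline is re-measured after clipping — boundary = 66.95 mm. Overall, the cross-section has 2 separate islands. Total boundary length (outer) = 66.95 mm.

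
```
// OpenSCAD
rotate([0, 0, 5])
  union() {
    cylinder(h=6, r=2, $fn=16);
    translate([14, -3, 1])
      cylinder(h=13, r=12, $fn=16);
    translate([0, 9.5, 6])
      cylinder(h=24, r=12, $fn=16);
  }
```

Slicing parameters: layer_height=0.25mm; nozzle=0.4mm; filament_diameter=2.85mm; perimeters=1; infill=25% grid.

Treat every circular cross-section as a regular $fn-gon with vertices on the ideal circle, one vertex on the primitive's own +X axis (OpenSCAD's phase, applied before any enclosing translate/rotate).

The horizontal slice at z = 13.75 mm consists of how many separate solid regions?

1

At z = 13.75 mm: the cylinder is not intersected at this z (z outside [0, 6]); the r=12 cylinder at (14, -3) gives a regular 16-gon of circumradius 12 (constant along its height); the cylinder at (0, 9.5): section is a regular 16-gon, circumradius r=12; Merging all regions: the regions partially overlap (shared area 48.39 mm²), so overlapping operands fuse into one piece — 1 connected region; (rotated 5° about Z; rotation is an isometry so areas/perimeters/island counts are preserved). The result has 1 disconnected region.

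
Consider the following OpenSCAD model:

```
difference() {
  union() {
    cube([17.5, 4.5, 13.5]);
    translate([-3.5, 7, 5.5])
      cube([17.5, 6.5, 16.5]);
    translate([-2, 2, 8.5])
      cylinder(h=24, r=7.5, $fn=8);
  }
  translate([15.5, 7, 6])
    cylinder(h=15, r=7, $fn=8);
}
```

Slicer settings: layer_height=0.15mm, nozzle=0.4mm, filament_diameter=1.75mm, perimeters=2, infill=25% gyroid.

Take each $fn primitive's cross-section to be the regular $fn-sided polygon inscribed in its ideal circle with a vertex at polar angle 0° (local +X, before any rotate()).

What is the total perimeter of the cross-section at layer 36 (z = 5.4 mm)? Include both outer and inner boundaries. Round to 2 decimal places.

At z = 5.4 mm: the cube is present — its section is the full 17.5×4.5 rectangle (perimeter 44.00 mm); the cube at (-3.5, 7) is not intersected at this z (z outside [5.5, 22]); the cylinder at (-2, 2) is absent (z outside [8.5, 32.5]); Taking the union: only the 17.5×4.5 cube is present, so the union is just that shape — boundary = 44.00 mm; the cylinder at (15.5, 7) does not reach this height (z outside [6, 21]); Subtracting the remaining from the first: none of the subtracted shapes is present at this height, so that combined region is unchanged — boundary = 44.00 mm. Overall, the cross-section is a single solid region. Total boundary length (outer) = 44.00 mm.

44.00 mm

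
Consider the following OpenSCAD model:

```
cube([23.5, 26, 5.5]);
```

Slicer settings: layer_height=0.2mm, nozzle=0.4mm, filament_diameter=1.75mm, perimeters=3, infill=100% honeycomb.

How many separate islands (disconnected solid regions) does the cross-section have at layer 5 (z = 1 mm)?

At z = 1 mm: the cube is present — its section is the full 23.5×26 rectangle. Overall, the cross-section is a single solid region. Island count = 1.

1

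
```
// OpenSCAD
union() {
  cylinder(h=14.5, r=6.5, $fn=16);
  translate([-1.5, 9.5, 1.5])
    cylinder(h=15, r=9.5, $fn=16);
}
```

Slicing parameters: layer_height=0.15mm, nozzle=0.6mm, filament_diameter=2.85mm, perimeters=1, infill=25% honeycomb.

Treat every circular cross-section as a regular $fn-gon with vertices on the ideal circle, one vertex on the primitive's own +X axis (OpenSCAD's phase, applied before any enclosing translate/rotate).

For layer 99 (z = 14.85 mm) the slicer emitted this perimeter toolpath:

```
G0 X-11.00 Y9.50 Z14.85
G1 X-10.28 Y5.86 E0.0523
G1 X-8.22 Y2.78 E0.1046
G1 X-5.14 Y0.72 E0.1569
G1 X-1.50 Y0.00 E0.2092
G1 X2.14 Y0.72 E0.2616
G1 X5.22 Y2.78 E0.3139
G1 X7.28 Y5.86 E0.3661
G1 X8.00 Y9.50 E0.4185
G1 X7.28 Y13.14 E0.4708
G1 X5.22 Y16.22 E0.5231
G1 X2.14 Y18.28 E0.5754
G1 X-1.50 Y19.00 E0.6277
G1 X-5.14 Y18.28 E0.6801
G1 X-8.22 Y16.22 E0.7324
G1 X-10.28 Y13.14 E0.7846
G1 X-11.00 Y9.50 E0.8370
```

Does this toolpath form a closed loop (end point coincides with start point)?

yes

Start point (G0): (-11.00, 9.50). End point (last G1): the path returns to the start — closed.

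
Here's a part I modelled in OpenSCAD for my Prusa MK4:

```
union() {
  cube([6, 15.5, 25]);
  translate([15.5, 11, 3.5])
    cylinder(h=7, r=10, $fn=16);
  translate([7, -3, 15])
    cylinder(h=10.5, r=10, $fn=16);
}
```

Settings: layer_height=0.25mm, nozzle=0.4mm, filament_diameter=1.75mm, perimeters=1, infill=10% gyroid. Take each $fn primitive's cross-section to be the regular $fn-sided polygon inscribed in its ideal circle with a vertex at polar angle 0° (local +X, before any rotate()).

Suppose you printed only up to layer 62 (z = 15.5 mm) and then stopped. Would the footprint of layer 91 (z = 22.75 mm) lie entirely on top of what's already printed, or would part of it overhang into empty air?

entirely on top

Compare the two slices. At z = 15.5: the cube is present — its section is the full 6×15.5 rectangle (area 93.00 mm²); the cylinder at (15.5, 11) is not intersected at this z (z outside [3.5, 10.5]); the r=10 cylinder at (7, -3) gives a regular 16-gon of circumradius 10 (constant along its height) (area = (16/2)·10.000²·sin(360°/16) = 306.15 mm²); Combining (union): the regions partially overlap — summed areas 399.15 mm² minus the doubly-counted overlap 34.86 mm² gives 364.28 mm² — area = 364.28 mm². At z = 22.75: the cube (footprint 6×15.5) is included at this height (area 93.00 mm²); the cylinder at (15.5, 11) is absent (z outside [3.5, 10.5]); the cylinder at (7, -3): section is a regular 16-gon, circumradius r=10 (area = (16/2)·10.000²·sin(360°/16) = 306.15 mm²); Taking the union: the regions partially overlap — summed areas 399.15 mm² minus the doubly-counted overlap 34.86 mm² gives 364.28 mm² — area = 364.28 mm². Checking containment: the cross-section at z = 22.75 is a subset of the cross-section at z = 15.5.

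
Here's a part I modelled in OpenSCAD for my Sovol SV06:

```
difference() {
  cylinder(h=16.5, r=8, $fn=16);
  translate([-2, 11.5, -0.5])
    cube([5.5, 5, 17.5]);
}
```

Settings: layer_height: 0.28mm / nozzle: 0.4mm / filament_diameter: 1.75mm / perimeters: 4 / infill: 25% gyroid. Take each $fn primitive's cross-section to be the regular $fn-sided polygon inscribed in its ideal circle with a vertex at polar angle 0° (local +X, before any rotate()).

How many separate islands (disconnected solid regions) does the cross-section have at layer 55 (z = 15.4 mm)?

At z = 15.4 mm: the r=8 cylinder contributes a regular 16-gon of circumradius 8; the cube at (-2, 11.5) is present — its section is the full 5.5×5 rectangle; Subtracting the remaining from the first: starting from the r=8 cylinder, the 5.5×5 cube at (-2, 11.5) misses the remaining region (no effect) — 1 connected region. Overall, the cross-section is a single solid region. Island count = 1.

1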